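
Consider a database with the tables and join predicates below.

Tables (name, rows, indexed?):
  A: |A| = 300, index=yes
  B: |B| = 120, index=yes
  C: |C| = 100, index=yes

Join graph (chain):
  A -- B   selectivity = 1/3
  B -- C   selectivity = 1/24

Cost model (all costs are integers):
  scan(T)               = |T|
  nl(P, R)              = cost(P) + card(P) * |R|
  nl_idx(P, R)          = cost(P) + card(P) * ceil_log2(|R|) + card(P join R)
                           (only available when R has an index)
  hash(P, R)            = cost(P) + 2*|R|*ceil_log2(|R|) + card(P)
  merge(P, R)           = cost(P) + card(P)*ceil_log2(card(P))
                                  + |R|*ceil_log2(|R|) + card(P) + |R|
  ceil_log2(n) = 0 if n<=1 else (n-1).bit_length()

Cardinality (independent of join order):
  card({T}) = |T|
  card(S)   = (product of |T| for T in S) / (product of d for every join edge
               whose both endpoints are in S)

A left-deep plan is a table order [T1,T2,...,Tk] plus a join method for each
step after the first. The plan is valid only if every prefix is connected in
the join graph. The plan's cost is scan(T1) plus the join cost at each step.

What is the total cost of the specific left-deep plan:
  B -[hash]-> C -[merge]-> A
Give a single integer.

9640

step 1: scan B: cost=120, card=120
step 2: join C via hash
    card(P join C) = 120*100/(24) = 500
    cost = 120 + 2*100*7 + 120 = 1640
step 3: join A via merge
    card(P join A) = 500*300/(3) = 50000
    cost = 1640 + 500*9 + 300*9 + 500 + 300 = 9640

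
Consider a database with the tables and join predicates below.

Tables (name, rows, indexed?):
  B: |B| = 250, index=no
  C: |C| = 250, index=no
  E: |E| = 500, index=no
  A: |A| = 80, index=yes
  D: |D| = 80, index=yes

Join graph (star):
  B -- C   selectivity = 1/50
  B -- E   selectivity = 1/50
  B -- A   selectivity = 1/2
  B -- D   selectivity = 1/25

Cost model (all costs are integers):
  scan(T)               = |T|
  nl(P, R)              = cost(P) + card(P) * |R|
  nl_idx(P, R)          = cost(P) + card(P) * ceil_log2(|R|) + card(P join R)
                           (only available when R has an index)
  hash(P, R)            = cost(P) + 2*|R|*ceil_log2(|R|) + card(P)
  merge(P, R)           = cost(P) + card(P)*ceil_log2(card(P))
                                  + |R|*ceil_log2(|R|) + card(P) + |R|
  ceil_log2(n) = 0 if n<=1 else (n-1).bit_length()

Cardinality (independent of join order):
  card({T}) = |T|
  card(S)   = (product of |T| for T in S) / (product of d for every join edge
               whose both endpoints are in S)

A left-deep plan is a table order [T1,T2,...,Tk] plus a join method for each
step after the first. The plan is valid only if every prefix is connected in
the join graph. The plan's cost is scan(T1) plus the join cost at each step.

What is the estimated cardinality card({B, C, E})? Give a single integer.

Tables in S: B(250), C(250), E(500)
Edges inside S: B-C(d=50), B-E(d=50)
numerator = 250 * 250 * 500 = 31250000
denominator = 50 * 50 = 2500
card(S) = 31250000 / 2500 = 12500

12500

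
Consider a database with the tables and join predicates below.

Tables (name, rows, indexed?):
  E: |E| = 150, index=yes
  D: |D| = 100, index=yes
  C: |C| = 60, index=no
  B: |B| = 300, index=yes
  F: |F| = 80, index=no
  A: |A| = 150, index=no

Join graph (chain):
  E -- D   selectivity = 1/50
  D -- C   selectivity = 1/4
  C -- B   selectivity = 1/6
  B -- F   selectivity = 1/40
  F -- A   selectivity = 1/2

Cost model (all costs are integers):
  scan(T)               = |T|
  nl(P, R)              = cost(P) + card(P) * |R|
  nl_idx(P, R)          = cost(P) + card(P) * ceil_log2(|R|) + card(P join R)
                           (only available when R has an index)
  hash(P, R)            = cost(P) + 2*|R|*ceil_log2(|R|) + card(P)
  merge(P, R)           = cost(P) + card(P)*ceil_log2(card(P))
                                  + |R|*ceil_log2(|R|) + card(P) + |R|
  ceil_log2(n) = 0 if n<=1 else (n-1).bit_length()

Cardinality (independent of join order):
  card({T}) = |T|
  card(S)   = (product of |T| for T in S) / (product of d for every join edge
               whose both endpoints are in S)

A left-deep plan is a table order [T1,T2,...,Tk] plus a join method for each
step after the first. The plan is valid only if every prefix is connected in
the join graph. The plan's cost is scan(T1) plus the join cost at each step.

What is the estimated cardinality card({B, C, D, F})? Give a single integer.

150000

Tables in S: B(300), C(60), D(100), F(80)
Edges inside S: D-C(d=4), C-B(d=6), B-F(d=40)
numerator = 300 * 60 * 100 * 80 = 144000000
denominator = 4 * 6 * 40 = 960
card(S) = 144000000 / 960 = 150000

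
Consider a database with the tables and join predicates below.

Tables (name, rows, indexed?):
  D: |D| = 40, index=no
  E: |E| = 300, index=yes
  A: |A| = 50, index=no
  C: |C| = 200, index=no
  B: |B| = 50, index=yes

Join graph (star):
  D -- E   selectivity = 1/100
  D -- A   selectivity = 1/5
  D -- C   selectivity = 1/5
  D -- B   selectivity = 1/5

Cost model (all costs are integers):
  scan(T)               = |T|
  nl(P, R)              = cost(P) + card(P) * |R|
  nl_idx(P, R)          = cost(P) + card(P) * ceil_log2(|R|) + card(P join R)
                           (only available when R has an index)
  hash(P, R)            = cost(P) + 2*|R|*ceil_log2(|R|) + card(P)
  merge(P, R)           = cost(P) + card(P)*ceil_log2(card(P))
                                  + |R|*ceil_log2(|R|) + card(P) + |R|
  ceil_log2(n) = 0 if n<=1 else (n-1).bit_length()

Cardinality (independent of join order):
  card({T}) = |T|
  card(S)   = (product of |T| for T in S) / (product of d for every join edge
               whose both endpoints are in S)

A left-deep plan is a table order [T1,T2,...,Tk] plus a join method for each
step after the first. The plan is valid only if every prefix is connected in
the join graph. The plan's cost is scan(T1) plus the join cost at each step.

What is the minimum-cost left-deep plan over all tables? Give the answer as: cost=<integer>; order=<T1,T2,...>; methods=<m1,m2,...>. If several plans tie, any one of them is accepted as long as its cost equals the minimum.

Selinger DP (subsets sized 1..n):
  {D}: scan cost=40, card=40
  {E}: scan cost=300, card=300
  {A}: scan cost=50, card=50
  {C}: scan cost=200, card=200
  {B}: scan cost=50, card=50
  {DE}: card=120; try (E,nl_idx)→520, (D,hash)→1080, (E,merge)→3320, (D,merge)→3580, (E,hash)→5480, (E,nl)→12040 …(+1); best=520 via (E,nl_idx)
  {AD}: card=400; try (D,hash)→580, (A,merge)→670, (D,merge)→680, (A,hash)→680, (A,nl)→2040, (D,nl)→2050; best=580 via (D,hash)
  {CD}: card=1600; try (D,hash)→880, (C,merge)→2120, (D,merge)→2280, (C,hash)→3280, (C,nl)→8040, (D,nl)→8200; best=880 via (D,hash)
  {BD}: card=400; try (D,hash)→580, (B,merge)→670, (D,merge)→680, (B,hash)→680, (B,nl_idx)→680, (B,nl)→2040 …(+1); best=580 via (D,hash)
  {ADE}: card=1200; try (A,hash)→1240, (A,merge)→1830, (E,nl_idx)→5380, (E,hash)→6380, (A,nl)→6520, (E,merge)→7580 …(+1); best=1240 via (A,hash)
  {CDE}: card=4800; try (C,merge)→3280, (C,hash)→3840, (E,hash)→7880, (E,nl_idx)→20080, (E,merge)→23080, (C,nl)→24520 …(+1); best=3280 via (C,merge)
  {BDE}: card=1200; try (B,hash)→1240, (B,merge)→1830, (B,nl_idx)→2440, (E,nl_idx)→5380, (E,hash)→6380, (B,nl)→6520 …(+2); best=1240 via (B,hash)
  {ACD}: card=16000; try (A,hash)→3080, (C,hash)→4180, (C,merge)→6380, (A,merge)→20430, (C,nl)→80580, (A,nl)→80880; best=3080 via (A,hash)
  {ABD}: card=4000; try (B,hash)→1580, (A,hash)→1580, (B,merge)→4930, (A,merge)→4930, (B,nl_idx)→6980, (B,nl)→20580 …(+1); best=1580 via (B,hash)
  {BCD}: card=16000; try (B,hash)→3080, (C,hash)→4180, (C,merge)→6380, (B,merge)→20430, (B,nl_idx)→26480, (C,nl)→80580 …(+1); best=3080 via (B,hash)
  {ACDE}: card=48000; try (C,hash)→5640, (A,hash)→8680, (C,merge)→17440, (E,hash)→24480, (A,merge)→70830, (E,nl_idx)→195080 …(+4); best=5640 via (C,hash)
  {ABDE}: card=12000; try (B,hash)→3040, (A,hash)→3040, (E,hash)→10980, (B,merge)→15990, (A,merge)→15990, (B,nl_idx)→20440 …(+5); best=3040 via (B,hash)
  {BCDE}: card=48000; try (C,hash)→5640, (B,hash)→8680, (C,merge)→17440, (E,hash)→24480, (B,merge)→70830, (B,nl_idx)→80080 …(+5); best=5640 via (C,hash)
  {ABCD}: card=160000; try (C,hash)→8780, (B,hash)→19680, (A,hash)→19680, (C,merge)→55380, (B,merge)→243430, (A,merge)→243430 …(+4); best=8780 via (C,hash)
  {ABCDE}: card=480000; try (C,hash)→18240, (B,hash)→54240, (A,hash)→54240, (E,hash)→174180, (C,merge)→184840, (B,nl_idx)→773640 …(+8); best=18240 via (C,hash)

cost=18240; order=D,E,A,B,C; methods=nl_idx,hash,hash,hash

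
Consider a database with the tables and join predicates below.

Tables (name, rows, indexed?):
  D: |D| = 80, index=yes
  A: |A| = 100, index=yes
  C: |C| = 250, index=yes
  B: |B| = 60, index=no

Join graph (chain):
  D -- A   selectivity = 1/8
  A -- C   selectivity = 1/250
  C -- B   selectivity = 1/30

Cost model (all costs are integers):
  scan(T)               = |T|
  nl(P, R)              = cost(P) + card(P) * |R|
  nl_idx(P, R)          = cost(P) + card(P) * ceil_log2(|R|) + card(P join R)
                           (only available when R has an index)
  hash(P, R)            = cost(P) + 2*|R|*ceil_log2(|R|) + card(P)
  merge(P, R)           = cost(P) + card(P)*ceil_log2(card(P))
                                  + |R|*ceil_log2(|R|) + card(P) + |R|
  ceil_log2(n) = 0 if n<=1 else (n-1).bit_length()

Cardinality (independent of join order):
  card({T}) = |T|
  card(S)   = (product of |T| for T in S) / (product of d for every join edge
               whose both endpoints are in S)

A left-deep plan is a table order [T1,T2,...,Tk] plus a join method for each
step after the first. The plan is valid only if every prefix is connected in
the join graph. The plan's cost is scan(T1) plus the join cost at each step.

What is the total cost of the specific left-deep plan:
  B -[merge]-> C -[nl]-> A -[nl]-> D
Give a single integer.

68730

step 1: scan B: cost=60, card=60
step 2: join C via merge
    card(P join C) = 60*250/(30) = 500
    cost = 60 + 60*6 + 250*8 + 60 + 250 = 2730
step 3: join A via nl
    card(P join A) = 500*100/(250) = 200
    cost = 2730 + 500*100 = 52730
step 4: join D via nl
    card(P join D) = 200*80/(8) = 2000
    cost = 52730 + 200*80 = 68730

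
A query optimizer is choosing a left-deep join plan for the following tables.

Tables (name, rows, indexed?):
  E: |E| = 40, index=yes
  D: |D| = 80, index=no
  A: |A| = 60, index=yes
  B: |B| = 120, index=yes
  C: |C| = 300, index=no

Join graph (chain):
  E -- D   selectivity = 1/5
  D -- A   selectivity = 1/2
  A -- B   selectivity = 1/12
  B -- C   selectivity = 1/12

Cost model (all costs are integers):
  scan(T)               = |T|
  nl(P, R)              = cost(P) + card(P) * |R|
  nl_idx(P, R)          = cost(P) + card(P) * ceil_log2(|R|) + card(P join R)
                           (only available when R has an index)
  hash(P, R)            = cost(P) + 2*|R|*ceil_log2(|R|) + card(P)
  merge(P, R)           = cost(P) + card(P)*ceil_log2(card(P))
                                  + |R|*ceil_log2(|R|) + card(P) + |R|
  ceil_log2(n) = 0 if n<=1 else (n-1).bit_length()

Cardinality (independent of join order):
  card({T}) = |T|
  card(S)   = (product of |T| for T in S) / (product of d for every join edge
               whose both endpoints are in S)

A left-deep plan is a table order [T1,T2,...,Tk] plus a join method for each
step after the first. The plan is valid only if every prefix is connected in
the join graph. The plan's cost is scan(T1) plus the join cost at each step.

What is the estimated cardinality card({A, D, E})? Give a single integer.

19200

Tables in S: A(60), D(80), E(40)
Edges inside S: E-D(d=5), D-A(d=2)
numerator = 60 * 80 * 40 = 192000
denominator = 5 * 2 = 10
card(S) = 192000 / 10 = 19200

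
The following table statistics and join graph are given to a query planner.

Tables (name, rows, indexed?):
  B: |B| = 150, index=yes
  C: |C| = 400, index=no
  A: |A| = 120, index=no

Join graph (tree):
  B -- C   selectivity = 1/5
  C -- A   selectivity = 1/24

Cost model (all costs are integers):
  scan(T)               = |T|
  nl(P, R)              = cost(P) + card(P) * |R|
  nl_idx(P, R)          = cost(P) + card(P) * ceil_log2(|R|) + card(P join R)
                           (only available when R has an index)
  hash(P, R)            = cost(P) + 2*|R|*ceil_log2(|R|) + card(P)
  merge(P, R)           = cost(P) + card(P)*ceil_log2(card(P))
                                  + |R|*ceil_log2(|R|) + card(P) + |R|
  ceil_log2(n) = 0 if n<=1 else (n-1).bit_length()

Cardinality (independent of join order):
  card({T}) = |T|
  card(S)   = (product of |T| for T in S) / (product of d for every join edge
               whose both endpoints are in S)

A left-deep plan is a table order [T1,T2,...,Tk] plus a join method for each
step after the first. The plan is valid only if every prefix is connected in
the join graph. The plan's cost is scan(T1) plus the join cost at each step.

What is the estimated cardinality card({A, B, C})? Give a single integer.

60000

Tables in S: A(120), B(150), C(400)
Edges inside S: B-C(d=5), C-A(d=24)
numerator = 120 * 150 * 400 = 7200000
denominator = 5 * 24 = 120
card(S) = 7200000 / 120 = 60000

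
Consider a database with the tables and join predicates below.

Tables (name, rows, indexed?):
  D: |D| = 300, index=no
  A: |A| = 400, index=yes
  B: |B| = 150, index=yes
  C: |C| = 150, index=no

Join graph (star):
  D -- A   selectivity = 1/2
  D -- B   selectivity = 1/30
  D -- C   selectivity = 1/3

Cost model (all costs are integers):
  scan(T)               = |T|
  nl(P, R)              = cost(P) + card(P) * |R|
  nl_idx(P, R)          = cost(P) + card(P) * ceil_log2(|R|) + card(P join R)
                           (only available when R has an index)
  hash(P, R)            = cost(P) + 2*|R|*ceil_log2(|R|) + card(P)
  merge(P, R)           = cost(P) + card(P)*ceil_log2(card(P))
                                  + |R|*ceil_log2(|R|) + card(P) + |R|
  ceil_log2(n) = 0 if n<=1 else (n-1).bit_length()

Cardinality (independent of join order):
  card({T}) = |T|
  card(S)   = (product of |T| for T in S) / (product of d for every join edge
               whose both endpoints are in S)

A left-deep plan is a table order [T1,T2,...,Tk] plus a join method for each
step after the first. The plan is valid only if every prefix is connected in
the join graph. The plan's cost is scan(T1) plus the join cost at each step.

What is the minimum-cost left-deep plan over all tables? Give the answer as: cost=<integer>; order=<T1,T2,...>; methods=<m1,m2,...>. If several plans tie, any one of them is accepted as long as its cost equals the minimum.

Selinger DP (subsets sized 1..n):
  {D}: scan cost=300, card=300
  {A}: scan cost=400, card=400
  {B}: scan cost=150, card=150
  {C}: scan cost=150, card=150
  {AD}: card=60000; try (D,hash)→6200, (A,merge)→7300, (D,merge)→7400, (A,hash)→7800, (A,nl_idx)→63000, (A,nl)→120300 …(+1); best=6200 via (D,hash)
  {BD}: card=1500; try (B,hash)→3000, (B,nl_idx)→4200, (D,merge)→4500, (B,merge)→4650, (D,hash)→5700, (D,nl)→45150 …(+1); best=3000 via (B,hash)
  {CD}: card=15000; try (C,hash)→3000, (D,merge)→4500, (C,merge)→4650, (D,hash)→5700, (D,nl)→45150, (C,nl)→45300; best=3000 via (C,hash)
  {ABD}: card=300000; try (A,hash)→11700, (A,merge)→25000, (B,hash)→68600, (A,nl_idx)→316500, (A,nl)→603000, (B,nl_idx)→786200 …(+2); best=11700 via (A,hash)
  {ACD}: card=3000000; try (A,hash)→25200, (C,hash)→68600, (A,merge)→232000, (C,merge)→1027550, (A,nl_idx)→3138000, (A,nl)→6003000 …(+1); best=25200 via (A,hash)
  {BCD}: card=75000; try (C,hash)→6900, (B,hash)→20400, (C,merge)→22350, (B,nl_idx)→198000, (C,nl)→228000, (B,merge)→229350 …(+1); best=6900 via (C,hash)
  {ABCD}: card=15000000; try (A,hash)→89100, (C,hash)→314100, (A,merge)→1360900, (B,hash)→3027600, (C,merge)→6013050, (A,nl_idx)→15681900 …(+5); best=89100 via (A,hash)

cost=89100; order=D,B,C,A; methods=hash,hash,hash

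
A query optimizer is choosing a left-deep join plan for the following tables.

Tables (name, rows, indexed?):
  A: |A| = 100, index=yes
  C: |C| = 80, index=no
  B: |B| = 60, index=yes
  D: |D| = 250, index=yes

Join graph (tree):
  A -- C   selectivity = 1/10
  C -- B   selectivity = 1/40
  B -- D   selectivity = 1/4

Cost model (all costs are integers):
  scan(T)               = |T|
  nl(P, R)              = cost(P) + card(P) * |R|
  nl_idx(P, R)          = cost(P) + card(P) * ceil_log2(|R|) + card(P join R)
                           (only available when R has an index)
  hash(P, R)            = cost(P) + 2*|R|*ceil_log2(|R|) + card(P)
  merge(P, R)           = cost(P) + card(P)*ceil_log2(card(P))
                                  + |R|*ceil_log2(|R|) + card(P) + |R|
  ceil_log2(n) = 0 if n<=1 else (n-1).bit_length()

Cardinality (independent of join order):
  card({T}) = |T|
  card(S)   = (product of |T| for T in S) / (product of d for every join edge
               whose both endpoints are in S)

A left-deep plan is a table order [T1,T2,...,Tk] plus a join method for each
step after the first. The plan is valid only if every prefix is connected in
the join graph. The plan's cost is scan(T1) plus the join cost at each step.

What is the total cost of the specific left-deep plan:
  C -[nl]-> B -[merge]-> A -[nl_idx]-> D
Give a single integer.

91240

step 1: scan C: cost=80, card=80
step 2: join B via nl
    card(P join B) = 80*60/(40) = 120
    cost = 80 + 80*60 = 4880
step 3: join A via merge
    card(P join A) = 120*100/(10) = 1200
    cost = 4880 + 120*7 + 100*7 + 120 + 100 = 6640
step 4: join D via nl_idx
    card(P join D) = 1200*250/(4) = 75000
    cost = 6640 + 1200*8 + 75000 = 91240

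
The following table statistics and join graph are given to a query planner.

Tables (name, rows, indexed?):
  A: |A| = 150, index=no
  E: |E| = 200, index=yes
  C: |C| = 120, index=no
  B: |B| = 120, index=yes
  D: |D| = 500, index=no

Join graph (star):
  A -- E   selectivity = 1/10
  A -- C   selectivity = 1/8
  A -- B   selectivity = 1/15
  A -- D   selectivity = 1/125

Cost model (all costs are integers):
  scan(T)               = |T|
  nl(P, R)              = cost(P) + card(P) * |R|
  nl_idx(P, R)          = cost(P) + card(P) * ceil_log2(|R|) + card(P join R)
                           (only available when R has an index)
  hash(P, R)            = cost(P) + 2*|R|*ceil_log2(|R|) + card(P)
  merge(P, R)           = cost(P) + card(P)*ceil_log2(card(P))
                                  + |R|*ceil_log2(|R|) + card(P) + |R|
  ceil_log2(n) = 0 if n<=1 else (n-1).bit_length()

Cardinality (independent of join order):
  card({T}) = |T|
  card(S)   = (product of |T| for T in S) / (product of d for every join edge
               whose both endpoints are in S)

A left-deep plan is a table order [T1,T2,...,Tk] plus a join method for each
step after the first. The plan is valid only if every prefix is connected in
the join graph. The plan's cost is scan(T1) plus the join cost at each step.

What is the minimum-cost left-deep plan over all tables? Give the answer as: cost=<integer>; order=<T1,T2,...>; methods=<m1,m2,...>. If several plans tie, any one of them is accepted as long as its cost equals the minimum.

Selinger DP (subsets sized 1..n):
  {A}: scan cost=150, card=150
  {E}: scan cost=200, card=200
  {C}: scan cost=120, card=120
  {B}: scan cost=120, card=120
  {D}: scan cost=500, card=500
  {AE}: card=3000; try (A,hash)→2800, (E,merge)→3300, (A,merge)→3350, (E,hash)→3500, (E,nl_idx)→4350, (E,nl)→30150 …(+1); best=2800 via (A,hash)
  {AC}: card=2250; try (C,hash)→1980, (A,merge)→2430, (C,merge)→2460, (A,hash)→2640, (A,nl)→18120, (C,nl)→18150; best=1980 via (C,hash)
  {AB}: card=1200; try (B,hash)→1980, (B,nl_idx)→2400, (A,merge)→2430, (B,merge)→2460, (A,hash)→2640, (A,nl)→18120 …(+1); best=1980 via (B,hash)
  {AD}: card=600; try (A,hash)→3400, (D,merge)→6500, (A,merge)→6850, (D,hash)→9300, (D,nl)→75150, (A,nl)→75500; best=3400 via (A,hash)
  {ACE}: card=45000; try (E,hash)→7430, (C,hash)→7480, (E,merge)→33030, (C,merge)→42760, (E,nl_idx)→64980, (C,nl)→362800 …(+1); best=7430 via (E,hash)
  {ABE}: card=24000; try (E,hash)→6380, (B,hash)→7480, (E,merge)→18180, (E,nl_idx)→35580, (B,merge)→42760, (B,nl_idx)→47800 …(+2); best=6380 via (E,hash)
  {ADE}: card=12000; try (E,hash)→7200, (E,merge)→11800, (D,hash)→14800, (E,nl_idx)→20200, (D,merge)→46800, (E,nl)→123400 …(+1); best=7200 via (E,hash)
  {ABC}: card=18000; try (C,hash)→4860, (B,hash)→5910, (C,merge)→17340, (B,merge)→32190, (B,nl_idx)→35730, (C,nl)→145980 …(+1); best=4860 via (C,hash)
  {ACD}: card=9000; try (C,hash)→5680, (C,merge)→10960, (D,hash)→13230, (D,merge)→36230, (C,nl)→75400, (D,nl)→1126980; best=5680 via (C,hash)
  {ABD}: card=4800; try (B,hash)→5680, (B,merge)→10960, (D,hash)→12180, (B,nl_idx)→12400, (D,merge)→21380, (B,nl)→75400 …(+1); best=5680 via (B,hash)
  {ABCE}: card=360000; try (E,hash)→26060, (C,hash)→32060, (B,hash)→54110, (E,merge)→294660, (C,merge)→391340, (E,nl_idx)→508860 …(+5); best=26060 via (E,hash)
  {ACDE}: card=180000; try (E,hash)→17880, (C,hash)→20880, (D,hash)→61430, (E,merge)→142480, (C,merge)→188160, (E,nl_idx)→257680 …(+4); best=17880 via (E,hash)
  {ABDE}: card=96000; try (E,hash)→13680, (B,hash)→20880, (D,hash)→39380, (E,merge)→74680, (E,nl_idx)→140080, (B,nl_idx)→187200 …(+5); best=13680 via (E,hash)
  {ABCD}: card=72000; try (C,hash)→12160, (B,hash)→16360, (D,hash)→31860, (C,merge)→73840, (B,nl_idx)→140680, (B,merge)→141640 …(+4); best=12160 via (C,hash)
  {ABCDE}: card=1440000; try (E,hash)→87360, (C,hash)→111360, (B,hash)→199560, (D,hash)→395060, (E,merge)→1309960, (C,merge)→1742640 …(+8); best=87360 via (E,hash)

cost=87360; order=D,A,B,C,E; methods=hash,hash,hash,hash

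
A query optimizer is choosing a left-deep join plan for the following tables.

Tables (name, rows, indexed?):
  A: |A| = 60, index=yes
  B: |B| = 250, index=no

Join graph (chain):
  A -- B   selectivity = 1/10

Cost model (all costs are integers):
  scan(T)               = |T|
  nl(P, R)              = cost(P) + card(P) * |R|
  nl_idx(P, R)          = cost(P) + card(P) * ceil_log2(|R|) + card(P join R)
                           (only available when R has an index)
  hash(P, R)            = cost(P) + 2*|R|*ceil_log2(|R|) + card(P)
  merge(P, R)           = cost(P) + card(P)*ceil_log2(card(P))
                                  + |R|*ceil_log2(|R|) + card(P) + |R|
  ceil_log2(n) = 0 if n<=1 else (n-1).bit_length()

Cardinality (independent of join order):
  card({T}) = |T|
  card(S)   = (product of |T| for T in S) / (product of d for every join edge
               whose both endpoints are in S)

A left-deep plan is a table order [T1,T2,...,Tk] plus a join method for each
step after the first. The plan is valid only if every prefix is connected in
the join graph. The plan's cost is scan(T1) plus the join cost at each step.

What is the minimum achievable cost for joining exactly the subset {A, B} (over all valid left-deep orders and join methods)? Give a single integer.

Selinger DP over subsets of {A,B}:
  {A}: scan cost=60, card=60
  {B}: scan cost=250, card=250
  {AB}: card=1500; try (A,hash)→1220, (B,merge)→2730, (A,merge)→2920, (A,nl_idx)→3250, (B,hash)→4120, (B,nl)→15060 …(+1); best=1220 via (A,hash)

1220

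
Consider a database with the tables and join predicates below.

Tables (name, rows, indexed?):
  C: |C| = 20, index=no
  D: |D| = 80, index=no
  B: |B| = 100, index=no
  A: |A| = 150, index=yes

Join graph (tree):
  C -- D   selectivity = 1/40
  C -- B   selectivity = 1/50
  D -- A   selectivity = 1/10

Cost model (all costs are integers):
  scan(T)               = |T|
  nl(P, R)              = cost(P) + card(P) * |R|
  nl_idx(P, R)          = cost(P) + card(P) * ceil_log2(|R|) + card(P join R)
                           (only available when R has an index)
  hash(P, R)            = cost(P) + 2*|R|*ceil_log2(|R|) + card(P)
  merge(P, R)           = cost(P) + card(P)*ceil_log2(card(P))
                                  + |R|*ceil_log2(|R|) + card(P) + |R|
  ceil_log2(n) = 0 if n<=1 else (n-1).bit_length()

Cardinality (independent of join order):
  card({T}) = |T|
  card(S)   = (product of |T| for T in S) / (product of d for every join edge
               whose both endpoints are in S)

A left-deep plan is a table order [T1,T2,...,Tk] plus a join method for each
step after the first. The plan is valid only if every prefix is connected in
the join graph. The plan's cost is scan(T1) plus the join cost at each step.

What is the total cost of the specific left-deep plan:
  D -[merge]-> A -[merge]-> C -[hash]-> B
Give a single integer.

18590

step 1: scan D: cost=80, card=80
step 2: join A via merge
    card(P join A) = 80*150/(10) = 1200
    cost = 80 + 80*7 + 150*8 + 80 + 150 = 2070
step 3: join C via merge
    card(P join C) = 1200*20/(40) = 600
    cost = 2070 + 1200*11 + 20*5 + 1200 + 20 = 16590
step 4: join B via hash
    card(P join B) = 600*100/(50) = 1200
    cost = 16590 + 2*100*7 + 600 = 18590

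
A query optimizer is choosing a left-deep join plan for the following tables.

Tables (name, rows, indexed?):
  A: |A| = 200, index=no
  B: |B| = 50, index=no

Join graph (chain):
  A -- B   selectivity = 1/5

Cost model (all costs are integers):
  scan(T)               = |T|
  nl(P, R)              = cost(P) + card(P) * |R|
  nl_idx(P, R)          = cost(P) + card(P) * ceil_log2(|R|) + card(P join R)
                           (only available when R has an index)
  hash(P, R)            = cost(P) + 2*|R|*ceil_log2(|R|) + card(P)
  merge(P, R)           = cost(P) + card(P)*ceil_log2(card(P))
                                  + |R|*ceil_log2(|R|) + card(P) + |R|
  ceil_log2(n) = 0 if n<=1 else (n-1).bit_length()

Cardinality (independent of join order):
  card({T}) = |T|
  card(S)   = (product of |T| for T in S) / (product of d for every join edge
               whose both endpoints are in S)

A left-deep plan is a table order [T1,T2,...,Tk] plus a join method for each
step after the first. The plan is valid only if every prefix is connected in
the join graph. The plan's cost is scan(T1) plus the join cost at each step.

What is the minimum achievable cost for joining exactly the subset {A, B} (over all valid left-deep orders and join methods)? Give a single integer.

Selinger DP over subsets of {A,B}:
  {A}: scan cost=200, card=200
  {B}: scan cost=50, card=50
  {AB}: card=2000; try (B,hash)→1000, (A,merge)→2200, (B,merge)→2350, (A,hash)→3300, (A,nl)→10050, (B,nl)→10200; best=1000 via (B,hash)

1000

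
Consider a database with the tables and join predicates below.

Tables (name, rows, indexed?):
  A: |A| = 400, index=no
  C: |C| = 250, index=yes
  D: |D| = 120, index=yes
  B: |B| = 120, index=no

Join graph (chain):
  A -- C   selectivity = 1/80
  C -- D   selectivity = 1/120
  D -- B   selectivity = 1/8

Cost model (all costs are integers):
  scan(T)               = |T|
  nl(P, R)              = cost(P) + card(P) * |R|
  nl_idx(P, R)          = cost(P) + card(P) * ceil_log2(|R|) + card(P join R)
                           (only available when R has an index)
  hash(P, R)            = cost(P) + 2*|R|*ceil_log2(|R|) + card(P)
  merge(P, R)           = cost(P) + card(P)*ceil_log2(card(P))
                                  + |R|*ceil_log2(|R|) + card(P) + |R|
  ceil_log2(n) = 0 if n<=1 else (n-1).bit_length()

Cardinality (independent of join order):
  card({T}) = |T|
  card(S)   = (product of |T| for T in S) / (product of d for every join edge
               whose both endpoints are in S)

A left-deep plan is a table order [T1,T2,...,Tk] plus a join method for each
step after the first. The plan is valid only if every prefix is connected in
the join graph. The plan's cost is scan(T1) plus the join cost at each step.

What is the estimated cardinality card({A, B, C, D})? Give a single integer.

18750

Tables in S: A(400), B(120), C(250), D(120)
Edges inside S: A-C(d=80), C-D(d=120), D-B(d=8)
numerator = 400 * 120 * 250 * 120 = 1440000000
denominator = 80 * 120 * 8 = 76800
card(S) = 1440000000 / 76800 = 18750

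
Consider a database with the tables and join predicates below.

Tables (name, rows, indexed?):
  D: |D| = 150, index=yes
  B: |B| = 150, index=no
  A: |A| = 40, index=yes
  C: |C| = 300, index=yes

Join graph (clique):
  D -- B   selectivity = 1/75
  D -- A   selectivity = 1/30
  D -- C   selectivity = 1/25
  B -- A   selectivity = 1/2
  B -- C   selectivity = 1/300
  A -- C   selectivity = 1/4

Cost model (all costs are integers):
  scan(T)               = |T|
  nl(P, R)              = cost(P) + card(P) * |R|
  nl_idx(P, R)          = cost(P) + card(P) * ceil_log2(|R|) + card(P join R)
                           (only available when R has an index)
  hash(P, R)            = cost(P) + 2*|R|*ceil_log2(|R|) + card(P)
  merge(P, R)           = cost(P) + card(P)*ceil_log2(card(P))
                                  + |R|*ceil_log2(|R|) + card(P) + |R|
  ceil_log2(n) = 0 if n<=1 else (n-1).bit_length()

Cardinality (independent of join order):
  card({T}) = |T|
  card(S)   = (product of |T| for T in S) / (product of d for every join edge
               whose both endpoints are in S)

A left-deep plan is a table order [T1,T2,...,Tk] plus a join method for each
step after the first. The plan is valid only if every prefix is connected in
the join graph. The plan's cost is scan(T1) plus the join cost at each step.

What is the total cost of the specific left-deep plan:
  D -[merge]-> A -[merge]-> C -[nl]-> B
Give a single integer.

96580

step 1: scan D: cost=150, card=150
step 2: join A via merge
    card(P join A) = 150*40/(30) = 200
    cost = 150 + 150*8 + 40*6 + 150 + 40 = 1780
step 3: join C via merge
    card(P join C) = 200*300/(25*4) = 600
    cost = 1780 + 200*8 + 300*9 + 200 + 300 = 6580
step 4: join B via nl
    card(P join B) = 600*150/(75*2*300) = 2
    cost = 6580 + 600*150 = 96580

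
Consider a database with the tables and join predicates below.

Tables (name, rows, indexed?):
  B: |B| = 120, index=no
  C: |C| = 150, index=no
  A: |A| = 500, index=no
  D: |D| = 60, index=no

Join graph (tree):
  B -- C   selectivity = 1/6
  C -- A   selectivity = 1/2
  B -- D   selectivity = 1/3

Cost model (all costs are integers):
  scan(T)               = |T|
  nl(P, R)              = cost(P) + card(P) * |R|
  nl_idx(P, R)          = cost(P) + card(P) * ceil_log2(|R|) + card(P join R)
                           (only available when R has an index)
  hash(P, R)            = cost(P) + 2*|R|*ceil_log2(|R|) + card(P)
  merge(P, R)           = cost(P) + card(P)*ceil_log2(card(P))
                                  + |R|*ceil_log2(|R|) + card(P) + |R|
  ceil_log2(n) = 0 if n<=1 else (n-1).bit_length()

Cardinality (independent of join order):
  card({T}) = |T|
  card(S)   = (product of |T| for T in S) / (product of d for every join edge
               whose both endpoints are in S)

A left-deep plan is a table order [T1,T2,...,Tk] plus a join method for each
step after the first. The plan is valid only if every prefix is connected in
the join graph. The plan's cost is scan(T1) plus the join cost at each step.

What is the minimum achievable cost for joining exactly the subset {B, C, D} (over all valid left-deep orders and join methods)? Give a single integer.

5700

Selinger DP over subsets of {B,C,D}:
  {B}: scan cost=120, card=120
  {C}: scan cost=150, card=150
  {D}: scan cost=60, card=60
  {BC}: card=3000; try (B,hash)→1980, (C,merge)→2430, (B,merge)→2460, (C,hash)→2640, (C,nl)→18120, (B,nl)→18150; best=1980 via (B,hash)
  {BD}: card=2400; try (D,hash)→960, (B,merge)→1440, (D,merge)→1500, (B,hash)→1800, (B,nl)→7260, (D,nl)→7320; best=960 via (D,hash)
  {BCD}: card=60000; try (D,hash)→5700, (C,hash)→5760, (C,merge)→33510, (D,merge)→41400, (D,nl)→181980, (C,nl)→360960; best=5700 via (D,hash)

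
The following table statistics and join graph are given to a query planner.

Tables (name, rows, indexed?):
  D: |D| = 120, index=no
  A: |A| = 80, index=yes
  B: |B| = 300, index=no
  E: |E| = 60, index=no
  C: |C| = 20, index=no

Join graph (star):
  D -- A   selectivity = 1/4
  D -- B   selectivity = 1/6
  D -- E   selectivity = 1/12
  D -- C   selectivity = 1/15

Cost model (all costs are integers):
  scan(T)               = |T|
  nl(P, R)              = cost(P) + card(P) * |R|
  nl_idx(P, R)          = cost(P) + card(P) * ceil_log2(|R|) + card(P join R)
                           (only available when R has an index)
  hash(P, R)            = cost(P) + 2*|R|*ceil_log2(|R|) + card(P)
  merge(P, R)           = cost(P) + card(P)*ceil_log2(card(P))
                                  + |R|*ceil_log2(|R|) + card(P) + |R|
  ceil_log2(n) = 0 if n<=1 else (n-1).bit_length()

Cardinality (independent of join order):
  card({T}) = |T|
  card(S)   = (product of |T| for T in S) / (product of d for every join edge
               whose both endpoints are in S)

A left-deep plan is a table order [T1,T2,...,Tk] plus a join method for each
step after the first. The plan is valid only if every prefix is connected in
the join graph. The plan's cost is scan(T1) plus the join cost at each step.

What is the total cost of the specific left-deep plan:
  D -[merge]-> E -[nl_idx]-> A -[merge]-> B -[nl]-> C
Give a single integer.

12200700

step 1: scan D: cost=120, card=120
step 2: join E via merge
    card(P join E) = 120*60/(12) = 600
    cost = 120 + 120*7 + 60*6 + 120 + 60 = 1500
step 3: join A via nl_idx
    card(P join A) = 600*80/(4) = 12000
    cost = 1500 + 600*7 + 12000 = 17700
step 4: join B via merge
    card(P join B) = 12000*300/(6) = 600000
    cost = 17700 + 12000*14 + 300*9 + 12000 + 300 = 200700
step 5: join C via nl
    card(P join C) = 600000*20/(15) = 800000
    cost = 200700 + 600000*20 = 12200700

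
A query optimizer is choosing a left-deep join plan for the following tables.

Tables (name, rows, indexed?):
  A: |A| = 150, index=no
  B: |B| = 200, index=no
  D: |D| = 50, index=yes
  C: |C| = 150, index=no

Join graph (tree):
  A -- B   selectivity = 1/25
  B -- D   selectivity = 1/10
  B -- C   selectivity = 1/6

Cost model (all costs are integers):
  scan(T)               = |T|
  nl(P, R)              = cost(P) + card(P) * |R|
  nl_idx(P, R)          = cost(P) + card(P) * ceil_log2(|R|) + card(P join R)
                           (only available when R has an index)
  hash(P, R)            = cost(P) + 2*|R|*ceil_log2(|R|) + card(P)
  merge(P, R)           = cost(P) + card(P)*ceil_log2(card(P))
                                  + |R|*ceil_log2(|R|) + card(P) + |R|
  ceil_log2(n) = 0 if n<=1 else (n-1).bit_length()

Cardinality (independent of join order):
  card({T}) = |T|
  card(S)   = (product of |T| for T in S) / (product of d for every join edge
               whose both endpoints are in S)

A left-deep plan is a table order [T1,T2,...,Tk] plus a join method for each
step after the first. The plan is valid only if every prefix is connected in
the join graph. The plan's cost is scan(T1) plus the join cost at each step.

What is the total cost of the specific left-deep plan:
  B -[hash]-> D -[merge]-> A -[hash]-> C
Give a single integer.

step 1: scan B: cost=200, card=200
step 2: join D via hash
    card(P join D) = 200*50/(10) = 1000
    cost = 200 + 2*50*6 + 200 = 1000
step 3: join A via merge
    card(P join A) = 1000*150/(25) = 6000
    cost = 1000 + 1000*10 + 150*8 + 1000 + 150 = 13350
step 4: join C via hash
    card(P join C) = 6000*150/(6) = 150000
    cost = 13350 + 2*150*8 + 6000 = 21750

21750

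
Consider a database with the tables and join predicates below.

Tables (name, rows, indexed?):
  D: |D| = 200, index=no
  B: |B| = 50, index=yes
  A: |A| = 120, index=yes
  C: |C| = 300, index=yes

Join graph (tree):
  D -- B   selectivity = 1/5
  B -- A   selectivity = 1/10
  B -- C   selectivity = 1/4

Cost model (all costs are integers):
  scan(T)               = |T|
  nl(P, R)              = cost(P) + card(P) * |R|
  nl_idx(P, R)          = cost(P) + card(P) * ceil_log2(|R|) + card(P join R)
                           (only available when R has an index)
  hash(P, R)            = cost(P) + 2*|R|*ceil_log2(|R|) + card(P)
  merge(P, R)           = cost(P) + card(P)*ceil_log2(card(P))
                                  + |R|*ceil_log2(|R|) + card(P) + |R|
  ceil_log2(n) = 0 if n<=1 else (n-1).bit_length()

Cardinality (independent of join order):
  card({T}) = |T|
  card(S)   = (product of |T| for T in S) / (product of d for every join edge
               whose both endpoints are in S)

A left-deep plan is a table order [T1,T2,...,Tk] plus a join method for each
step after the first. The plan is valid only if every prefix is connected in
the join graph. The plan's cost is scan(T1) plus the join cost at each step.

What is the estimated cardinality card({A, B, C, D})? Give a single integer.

Tables in S: A(120), B(50), C(300), D(200)
Edges inside S: D-B(d=5), B-A(d=10), B-C(d=4)
numerator = 120 * 50 * 300 * 200 = 360000000
denominator = 5 * 10 * 4 = 200
card(S) = 360000000 / 200 = 1800000

1800000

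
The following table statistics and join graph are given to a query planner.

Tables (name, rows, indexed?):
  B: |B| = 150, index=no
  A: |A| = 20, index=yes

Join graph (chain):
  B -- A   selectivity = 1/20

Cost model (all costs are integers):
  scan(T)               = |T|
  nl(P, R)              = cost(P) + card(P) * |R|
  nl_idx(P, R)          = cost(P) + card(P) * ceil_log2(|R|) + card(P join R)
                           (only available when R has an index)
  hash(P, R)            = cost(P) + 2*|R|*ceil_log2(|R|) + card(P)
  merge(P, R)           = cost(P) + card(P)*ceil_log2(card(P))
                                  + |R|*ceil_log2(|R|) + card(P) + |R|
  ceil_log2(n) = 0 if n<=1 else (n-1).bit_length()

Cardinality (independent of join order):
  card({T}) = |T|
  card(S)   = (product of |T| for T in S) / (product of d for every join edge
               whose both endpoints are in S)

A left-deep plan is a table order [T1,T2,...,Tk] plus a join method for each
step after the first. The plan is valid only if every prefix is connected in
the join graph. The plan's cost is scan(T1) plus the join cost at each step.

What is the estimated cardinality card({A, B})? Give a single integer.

150

Tables in S: A(20), B(150)
Edges inside S: B-A(d=20)
numerator = 20 * 150 = 3000
denominator = 20 = 20
card(S) = 3000 / 20 = 150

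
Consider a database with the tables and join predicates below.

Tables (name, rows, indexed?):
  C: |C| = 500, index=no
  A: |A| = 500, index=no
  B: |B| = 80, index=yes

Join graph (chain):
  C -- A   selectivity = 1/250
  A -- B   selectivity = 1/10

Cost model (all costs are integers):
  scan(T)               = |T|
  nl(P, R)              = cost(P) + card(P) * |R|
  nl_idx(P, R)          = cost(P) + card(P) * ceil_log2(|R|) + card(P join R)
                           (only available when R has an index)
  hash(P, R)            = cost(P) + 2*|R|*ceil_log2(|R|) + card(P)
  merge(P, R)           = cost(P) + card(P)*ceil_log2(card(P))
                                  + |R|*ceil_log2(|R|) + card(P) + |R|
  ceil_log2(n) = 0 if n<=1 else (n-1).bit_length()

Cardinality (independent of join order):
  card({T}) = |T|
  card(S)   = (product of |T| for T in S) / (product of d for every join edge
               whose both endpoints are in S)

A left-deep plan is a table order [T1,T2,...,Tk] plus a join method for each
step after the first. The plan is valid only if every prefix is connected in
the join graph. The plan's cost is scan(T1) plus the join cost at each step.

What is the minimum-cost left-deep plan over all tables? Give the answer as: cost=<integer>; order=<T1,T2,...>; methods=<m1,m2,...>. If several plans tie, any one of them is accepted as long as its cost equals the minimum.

Selinger DP (subsets sized 1..n):
  {C}: scan cost=500, card=500
  {A}: scan cost=500, card=500
  {B}: scan cost=80, card=80
  {AC}: card=1000; try (C,hash)→10000, (A,hash)→10000, (C,merge)→10500, (A,merge)→10500, (C,nl)→250500, (A,nl)→250500; best=10000 via (C,hash)
  {AB}: card=4000; try (B,hash)→2120, (A,merge)→5720, (B,merge)→6140, (B,nl_idx)→8000, (A,hash)→9160, (A,nl)→40080 …(+1); best=2120 via (B,hash)
  {ABC}: card=8000; try (B,hash)→12120, (C,hash)→15120, (B,merge)→21640, (B,nl_idx)→25000, (C,merge)→59120, (B,nl)→90000 …(+1); best=12120 via (B,hash)

cost=12120; order=A,C,B; methods=hash,hash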